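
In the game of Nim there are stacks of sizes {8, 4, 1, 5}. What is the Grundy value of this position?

8

Compute the nim-sum pairwise:
8 ⊕ 4 = 12
12 ⊕ 1 = 13
13 ⊕ 5 = 8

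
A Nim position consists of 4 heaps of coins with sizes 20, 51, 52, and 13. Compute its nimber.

30

Nim-sum: 20 ^ 51 ^ 52 ^ 13 = 30.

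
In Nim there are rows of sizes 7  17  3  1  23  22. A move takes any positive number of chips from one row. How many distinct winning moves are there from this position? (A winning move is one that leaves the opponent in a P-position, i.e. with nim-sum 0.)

Compute the nim-sum pairwise:
7 XOR 17 = 22
22 XOR 3 = 21
21 XOR 1 = 20
20 XOR 23 = 3
3 XOR 22 = 21
The overall nim-sum is X = 21. A row of size p has a winning move iff p XOR X < p (reduce it to p XOR X).
  7: 7 XOR 21 = 18 ≥ 7 — no move.
  17: 17 XOR 21 = 4 < 17 — winning move (to 4).
  3: 3 XOR 21 = 22 ≥ 3 — no move.
  1: 1 XOR 21 = 20 ≥ 1 — no move.
  23: 23 XOR 21 = 2 < 23 — winning move (to 2).
  22: 22 XOR 21 = 3 < 22 — winning move (to 3).
That gives 3 winning moves.

3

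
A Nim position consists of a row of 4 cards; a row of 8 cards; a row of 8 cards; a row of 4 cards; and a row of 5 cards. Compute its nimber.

5

Nim-sum: 4 ⊕ 8 ⊕ 8 ⊕ 4 ⊕ 5 = 5.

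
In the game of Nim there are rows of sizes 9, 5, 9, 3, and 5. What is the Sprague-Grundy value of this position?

Nim-sum: 9 XOR 5 XOR 9 XOR 3 XOR 5 = 3.

3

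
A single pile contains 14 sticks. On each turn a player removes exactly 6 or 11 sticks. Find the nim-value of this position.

2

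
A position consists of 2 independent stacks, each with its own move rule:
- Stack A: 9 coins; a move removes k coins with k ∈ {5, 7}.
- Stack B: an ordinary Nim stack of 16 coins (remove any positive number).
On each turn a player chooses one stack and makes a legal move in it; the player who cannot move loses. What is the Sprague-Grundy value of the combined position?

Build the Grundy sequence for stack A with g(k) = mex{g(k−s) : s ∈ {5, 7}, s ≤ k}:
k:     0  1  2  3  4  5  6  7  8  9
g(k):  0  0  0  0  0  1  1  1  1  1
So g(9) = 1.
Stack B is a plain Nim stack of size 16, so its Grundy value is 16.
By the Sprague-Grundy theorem, the Grundy value of a sum of independent games is the XOR of the component values.
Combined value = 1 ⊕ 16 = 17.

17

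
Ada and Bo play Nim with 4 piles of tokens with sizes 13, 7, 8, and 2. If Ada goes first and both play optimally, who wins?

Bo wins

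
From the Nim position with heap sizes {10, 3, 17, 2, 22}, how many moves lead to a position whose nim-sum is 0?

Nim-sum: 10 XOR 3 XOR 17 XOR 2 XOR 22 = 12.
The overall nim-sum is X = 12. A heap of size p has a winning move iff p XOR X < p (reduce it to p XOR X).
  10: 10 XOR 12 = 6 < 10 — winning move (to 6).
  3: 3 XOR 12 = 15 ≥ 3 — no move.
  17: 17 XOR 12 = 29 ≥ 17 — no move.
  2: 2 XOR 12 = 14 ≥ 2 — no move.
  22: 22 XOR 12 = 26 ≥ 22 — no move.
That gives 1 winning move.

1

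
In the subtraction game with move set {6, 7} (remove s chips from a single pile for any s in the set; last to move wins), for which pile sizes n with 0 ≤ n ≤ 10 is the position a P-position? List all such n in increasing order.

0, 1, 2, 3, 4, 5

Grundy values for subtraction set {6, 7}:
g(0) = mex{} = 0
g(1) = mex{} = 0
g(2) = mex{} = 0
g(3) = mex{} = 0
g(4) = mex{} = 0
g(5) = mex{} = 0
g(6) = mex{0} = 1
g(7) = mex{0} = 1
g(8) = mex{0} = 1
g(9) = mex{0} = 1
g(10) = mex{0} = 1
The P-positions (g = 0) in 0..10 are 0, 1, 2, 3, 4, 5.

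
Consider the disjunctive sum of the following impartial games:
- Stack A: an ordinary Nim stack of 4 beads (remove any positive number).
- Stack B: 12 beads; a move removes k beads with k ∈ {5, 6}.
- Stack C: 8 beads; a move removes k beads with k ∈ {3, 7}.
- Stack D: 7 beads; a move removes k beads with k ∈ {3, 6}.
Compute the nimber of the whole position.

4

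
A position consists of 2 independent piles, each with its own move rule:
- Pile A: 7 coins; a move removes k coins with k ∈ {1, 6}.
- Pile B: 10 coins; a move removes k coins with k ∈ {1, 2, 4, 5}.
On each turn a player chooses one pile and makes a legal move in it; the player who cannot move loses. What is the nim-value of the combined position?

1

Grundy values for pile A (subtraction set {1, 6}):
k:     0  1  2  3  4  5  6  7
g(k):  0  1  0  1  0  1  2  0
So g(7) = 0.
Build the Grundy sequence for pile B with g(k) = mex{g(k−s) : s ∈ {1, 2, 4, 5}, s ≤ k}:
k:     0  1  2  3  4  5  6  7  8  9 10
g(k):  0  1  2  0  1  2  0  1  2  0  1
So g(10) = 1.
By the Sprague-Grundy theorem, the Grundy value of a sum of independent games is the XOR of the component values.
Combined value = 0 XOR 1 = 1.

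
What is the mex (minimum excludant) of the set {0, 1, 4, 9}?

2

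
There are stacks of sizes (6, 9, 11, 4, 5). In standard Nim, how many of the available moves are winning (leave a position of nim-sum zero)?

3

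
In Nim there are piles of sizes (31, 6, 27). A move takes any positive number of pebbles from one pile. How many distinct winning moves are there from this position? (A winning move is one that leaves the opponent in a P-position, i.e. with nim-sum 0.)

3

Write each in binary and XOR column by column:
  11111  (31)
  00110  (6)
  11011  (27)
  -----
  00010  (2)
The overall nim-sum is X = 2. A pile of size p has a winning move iff p XOR X < p (reduce it to p XOR X).
  31: 31 XOR 2 = 29 < 31 — winning move (to 29).
  6: 6 XOR 2 = 4 < 6 — winning move (to 4).
  27: 27 XOR 2 = 25 < 27 — winning move (to 25).
That gives 3 winning moves.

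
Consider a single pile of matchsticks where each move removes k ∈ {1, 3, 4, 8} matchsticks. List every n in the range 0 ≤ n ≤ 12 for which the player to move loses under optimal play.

Grundy values for subtraction set {1, 3, 4, 8}:
g(0) = mex{} = 0
g(1) = mex{0} = 1
g(2) = mex{1} = 0
g(3) = mex{0} = 1
g(4) = mex{0,1} = 2
g(5) = mex{0,1,2} = 3
g(6) = mex{0,1,3} = 2
g(7) = mex{1,2} = 0
g(8) = mex{0,2,3} = 1
g(9) = mex{1,2,3} = 0
g(10) = mex{0,2} = 1
g(11) = mex{0,1} = 2
g(12) = mex{0,1,2} = 3
The P-positions (g = 0) in 0..12 are 0, 2, 7, 9.

0, 2, 7, 9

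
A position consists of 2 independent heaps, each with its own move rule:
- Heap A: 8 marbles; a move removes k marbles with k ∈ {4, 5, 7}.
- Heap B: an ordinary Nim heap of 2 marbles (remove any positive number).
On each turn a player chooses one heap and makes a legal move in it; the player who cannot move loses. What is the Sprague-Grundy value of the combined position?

Grundy values for heap A (subtraction set {4, 5, 7}):
g(0) = mex{} = 0
g(1) = mex{} = 0
g(2) = mex{} = 0
g(3) = mex{} = 0
g(4) = mex{0} = 1
g(5) = mex{0} = 1
g(6) = mex{0} = 1
g(7) = mex{0} = 1
g(8) = mex{0,1} = 2
So g(8) = 2.
Heap B is a plain Nim heap of size 2, so its Grundy value is 2.
By the Sprague-Grundy theorem, the Grundy value of a sum of independent games is the XOR of the component values.
Combined value = 2 ⊕ 2 = 0.

0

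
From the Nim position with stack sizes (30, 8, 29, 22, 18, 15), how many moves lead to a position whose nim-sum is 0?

0

Write each in binary and XOR column by column:
  11110  (30)
  01000  (8)
  11101  (29)
  10110  (22)
  10010  (18)
  01111  (15)
  -----
  00000  (0)
The nim-sum is already 0, so every move leaves a nonzero nim-sum — there are no winning moves.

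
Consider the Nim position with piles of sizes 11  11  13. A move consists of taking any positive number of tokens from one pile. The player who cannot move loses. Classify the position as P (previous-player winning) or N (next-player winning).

Bitwise XOR of the heap sizes:
  1011  (11)
  1011  (11)
  1101  (13)
  ----
  1101  (13)
The nim-sum is 13 ≠ 0, so this is an N-position: the player to move can win.

N-position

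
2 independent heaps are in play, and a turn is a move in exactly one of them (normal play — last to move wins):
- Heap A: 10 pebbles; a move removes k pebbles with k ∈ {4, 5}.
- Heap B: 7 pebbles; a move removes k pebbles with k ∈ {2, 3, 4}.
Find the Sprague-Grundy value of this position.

0

Grundy values for heap A (subtraction set {4, 5}):
k:     0  1  2  3  4  5  6  7  8  9 10
g(k):  0  0  0  0  1  1  1  1  2  0  0
So g(10) = 0.
For heap B, compute g(0), g(1), … with moves {2, 3, 4}:
k:     0  1  2  3  4  5  6  7
g(k):  0  0  1  1  2  2  0  0
So g(7) = 0.
The value of a disjunctive sum is the nim-sum of the parts.
Combined value = 0 XOR 0 = 0.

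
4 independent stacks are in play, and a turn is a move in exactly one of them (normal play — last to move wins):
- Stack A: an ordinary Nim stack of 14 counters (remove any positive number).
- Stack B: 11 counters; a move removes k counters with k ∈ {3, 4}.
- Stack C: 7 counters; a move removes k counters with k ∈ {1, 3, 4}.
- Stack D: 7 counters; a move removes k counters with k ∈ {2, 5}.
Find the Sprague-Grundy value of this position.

Stack A is a plain Nim stack of size 14, so its Grundy value is 14.
Build the Grundy sequence for stack B with g(k) = mex{g(k−s) : s ∈ {3, 4}, s ≤ k}:
k:     0  1  2  3  4  5  6  7  8  9 10 11
g(k):  0  0  0  1  1  1  2  0  0  0  1  1
So g(11) = 1.
Build the Grundy sequence for stack C with g(k) = mex{g(k−s) : s ∈ {1, 3, 4}, s ≤ k}:
g(0) = mex{} = 0
g(1) = mex{0} = 1
g(2) = mex{1} = 0
g(3) = mex{0} = 1
g(4) = mex{0,1} = 2
g(5) = mex{0,1,2} = 3
g(6) = mex{0,1,3} = 2
g(7) = mex{1,2} = 0
So g(7) = 0.
For stack D, compute g(0), g(1), … with moves {2, 5}:
k:     0  1  2  3  4  5  6  7
g(k):  0  0  1  1  0  2  1  0
So g(7) = 0.
The value of a disjunctive sum is the nim-sum of the parts.
Combined value = 14 XOR 1 XOR 0 XOR 0 = 15.

15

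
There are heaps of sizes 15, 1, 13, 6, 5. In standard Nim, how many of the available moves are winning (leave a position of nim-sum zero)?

Nim-sum: 15 XOR 1 XOR 13 XOR 6 XOR 5 = 0.
The nim-sum is already 0, so every move leaves a nonzero nim-sum — there are no winning moves.

0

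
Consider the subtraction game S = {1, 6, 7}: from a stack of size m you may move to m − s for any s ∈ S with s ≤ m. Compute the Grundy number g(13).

1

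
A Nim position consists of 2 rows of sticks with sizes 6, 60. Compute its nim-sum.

Nim-sum: 6 XOR 60 = 58.

58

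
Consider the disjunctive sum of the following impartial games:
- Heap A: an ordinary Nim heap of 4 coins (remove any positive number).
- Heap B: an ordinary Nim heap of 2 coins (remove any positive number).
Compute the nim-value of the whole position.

6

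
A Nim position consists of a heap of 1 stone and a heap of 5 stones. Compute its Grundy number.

4

Bitwise XOR of the heap sizes:
  001  (1)
  101  (5)
  ---
  100  (4)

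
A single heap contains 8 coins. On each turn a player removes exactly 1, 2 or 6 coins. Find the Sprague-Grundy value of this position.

1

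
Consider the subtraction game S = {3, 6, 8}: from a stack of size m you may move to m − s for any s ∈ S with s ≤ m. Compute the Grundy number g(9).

Compute g(0), g(1), … for moves {3, 6, 8}:
k:     0  1  2  3  4  5  6  7  8  9
g(k):  0  0  0  1  1  1  2  2  2  3
So g(9) = 3.

3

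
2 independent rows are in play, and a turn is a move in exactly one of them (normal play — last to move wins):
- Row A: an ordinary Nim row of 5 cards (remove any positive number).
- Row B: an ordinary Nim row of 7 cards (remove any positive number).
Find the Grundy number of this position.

2

Row A is a plain Nim row of size 5, so its Grundy value is 5.
Row B is a plain Nim row of size 7, so its Grundy value is 7.
The value of a disjunctive sum is the nim-sum of the parts.
Combined value = 5 XOR 7 = 2.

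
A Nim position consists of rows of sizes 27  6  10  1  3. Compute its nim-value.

21

Nim-sum: 27 XOR 6 XOR 10 XOR 1 XOR 3 = 21.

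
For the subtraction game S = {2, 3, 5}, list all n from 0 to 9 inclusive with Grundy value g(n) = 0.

0, 1, 7, 8

Compute g(0), g(1), … for moves {2, 3, 5}:
g(0) = mex{} = 0
g(1) = mex{} = 0
g(2) = mex{0} = 1
g(3) = mex{0} = 1
g(4) = mex{0,1} = 2
g(5) = mex{0,1} = 2
g(6) = mex{0,1,2} = 3
g(7) = mex{1,2} = 0
g(8) = mex{1,2,3} = 0
g(9) = mex{0,2,3} = 1
The P-positions (g = 0) in 0..9 are 0, 1, 7, 8.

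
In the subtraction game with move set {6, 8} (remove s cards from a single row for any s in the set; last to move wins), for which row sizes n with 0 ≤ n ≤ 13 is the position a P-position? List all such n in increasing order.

0, 1, 2, 3, 4, 5

Compute g(0), g(1), … for moves {6, 8}:
g(0) = mex{} = 0
g(1) = mex{} = 0
g(2) = mex{} = 0
g(3) = mex{} = 0
g(4) = mex{} = 0
g(5) = mex{} = 0
g(6) = mex{0} = 1
g(7) = mex{0} = 1
g(8) = mex{0} = 1
g(9) = mex{0} = 1
g(10) = mex{0} = 1
g(11) = mex{0} = 1
g(12) = mex{0,1} = 2
g(13) = mex{0,1} = 2
The P-positions (g = 0) in 0..13 are 0, 1, 2, 3, 4, 5.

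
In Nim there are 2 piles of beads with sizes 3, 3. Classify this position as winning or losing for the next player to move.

Losing position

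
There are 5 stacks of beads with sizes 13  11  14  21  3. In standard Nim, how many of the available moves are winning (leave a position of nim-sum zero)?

Bitwise XOR of the heap sizes:
  01101  (13)
  01011  (11)
  01110  (14)
  10101  (21)
  00011  (3)
  -----
  11110  (30)
The overall nim-sum is X = 30. A stack of size p has a winning move iff p XOR X < p (reduce it to p XOR X).
  13: 13 XOR 30 = 19 ≥ 13 — no move.
  11: 11 XOR 30 = 21 ≥ 11 — no move.
  14: 14 XOR 30 = 16 ≥ 14 — no move.
  21: 21 XOR 30 = 11 < 21 — winning move (to 11).
  3: 3 XOR 30 = 29 ≥ 3 — no move.
That gives 1 winning move.

1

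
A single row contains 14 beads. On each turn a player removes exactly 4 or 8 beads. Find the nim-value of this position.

0

Grundy values for subtraction set {4, 8}:
k:     0  1  2  3  4  5  6  7  8  9 10 11 12 13 14
g(k):  0  0  0  0  1  1  1  1  2  2  2  2  0  0  0
So g(14) = 0.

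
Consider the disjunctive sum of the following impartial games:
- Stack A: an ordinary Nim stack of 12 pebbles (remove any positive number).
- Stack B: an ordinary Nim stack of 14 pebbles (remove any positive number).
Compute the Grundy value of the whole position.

Stack A is a plain Nim stack of size 12, so its Grundy value is 12.
Stack B is a plain Nim stack of size 14, so its Grundy value is 14.
By the Sprague-Grundy theorem, the Grundy value of a sum of independent games is the XOR of the component values.
Combined value = 12 XOR 14 = 2.

2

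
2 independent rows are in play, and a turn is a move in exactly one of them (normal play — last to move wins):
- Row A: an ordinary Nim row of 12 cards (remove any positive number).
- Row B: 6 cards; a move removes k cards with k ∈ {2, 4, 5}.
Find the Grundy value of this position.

Row A is a plain Nim row of size 12, so its Grundy value is 12.
Build the Grundy sequence for row B with g(k) = mex{g(k−s) : s ∈ {2, 4, 5}, s ≤ k}:
k:     0  1  2  3  4  5  6
g(k):  0  0  1  1  2  2  3
So g(6) = 3.
By the Sprague-Grundy theorem, the Grundy value of a sum of independent games is the XOR of the component values.
Combined value = 12 XOR 3 = 15.

15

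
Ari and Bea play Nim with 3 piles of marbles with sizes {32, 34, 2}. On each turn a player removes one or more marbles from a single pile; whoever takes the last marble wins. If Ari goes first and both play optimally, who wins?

Bea wins

Bitwise XOR of the heap sizes:
  100000  (32)
  100010  (34)
  000010  (2)
  ------
  000000  (0)
The nim-sum is 0, so this is a P-position: the player to move is in a losing position under optimal play; Ari is about to move from it and so loses — Bea wins.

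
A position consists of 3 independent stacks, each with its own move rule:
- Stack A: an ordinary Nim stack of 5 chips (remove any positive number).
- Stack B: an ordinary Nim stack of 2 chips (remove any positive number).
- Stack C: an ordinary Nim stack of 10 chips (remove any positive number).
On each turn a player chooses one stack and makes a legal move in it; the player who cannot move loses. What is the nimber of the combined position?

13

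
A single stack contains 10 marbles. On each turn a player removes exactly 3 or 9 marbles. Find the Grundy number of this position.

Build the Grundy sequence with g(k) = mex{g(k−s) : s ∈ {3, 9}, s ≤ k}:
g(0) = mex{} = 0
g(1) = mex{} = 0
g(2) = mex{} = 0
g(3) = mex{0} = 1
g(4) = mex{0} = 1
g(5) = mex{0} = 1
g(6) = mex{1} = 0
g(7) = mex{1} = 0
g(8) = mex{1} = 0
g(9) = mex{0} = 1
g(10) = mex{0} = 1
So g(10) = 1.

1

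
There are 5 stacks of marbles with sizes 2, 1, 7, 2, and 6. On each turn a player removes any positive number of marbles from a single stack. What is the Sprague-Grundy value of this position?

0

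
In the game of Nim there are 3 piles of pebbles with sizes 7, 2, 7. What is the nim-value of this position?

2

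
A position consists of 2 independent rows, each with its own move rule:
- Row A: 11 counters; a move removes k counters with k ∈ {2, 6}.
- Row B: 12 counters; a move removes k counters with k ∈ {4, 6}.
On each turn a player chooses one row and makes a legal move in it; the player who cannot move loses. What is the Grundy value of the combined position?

For row A, compute g(0), g(1), … with moves {2, 6}:
k:     0  1  2  3  4  5  6  7  8  9 10 11
g(k):  0  0  1  1  0  0  1  1  0  0  1  1
So g(11) = 1.
Build the Grundy sequence for row B with g(k) = mex{g(k−s) : s ∈ {4, 6}, s ≤ k}:
g(0) = mex{} = 0
g(1) = mex{} = 0
g(2) = mex{} = 0
g(3) = mex{} = 0
g(4) = mex{0} = 1
g(5) = mex{0} = 1
g(6) = mex{0} = 1
g(7) = mex{0} = 1
g(8) = mex{0,1} = 2
g(9) = mex{0,1} = 2
g(10) = mex{1} = 0
g(11) = mex{1} = 0
g(12) = mex{1,2} = 0
So g(12) = 0.
By the Sprague-Grundy theorem, the Grundy value of a sum of independent games is the XOR of the component values.
Combined value = 1 ⊕ 0 = 1.

1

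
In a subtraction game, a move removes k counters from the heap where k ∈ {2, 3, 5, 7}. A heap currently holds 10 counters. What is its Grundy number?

0

Grundy values for subtraction set {2, 3, 5, 7}:
k:     0  1  2  3  4  5  6  7  8  9 10
g(k):  0  0  1  1  2  2  3  3  4  0  0
So g(10) = 0.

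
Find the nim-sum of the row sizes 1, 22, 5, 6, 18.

6

In binary:
  00001  (1)
  10110  (22)
  00101  (5)
  00110  (6)
  10010  (18)
  -----
  00110  (6)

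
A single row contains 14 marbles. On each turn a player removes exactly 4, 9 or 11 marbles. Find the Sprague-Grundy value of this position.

3

Grundy values for subtraction set {4, 9, 11}:
k:     0  1  2  3  4  5  6  7  8  9 10 11 12 13 14
g(k):  0  0  0  0  1  1  1  1  0  2  2  2  1  3  3
So g(14) = 3.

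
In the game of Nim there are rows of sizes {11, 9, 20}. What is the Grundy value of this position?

Nim-sum: 11 ^ 9 ^ 20 = 22.

22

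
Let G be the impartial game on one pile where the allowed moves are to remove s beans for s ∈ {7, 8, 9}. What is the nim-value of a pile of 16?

0

Build the Grundy sequence with g(k) = mex{g(k−s) : s ∈ {7, 8, 9}, s ≤ k}:
k:     0  1  2  3  4  5  6  7  8  9 10 11 12 13 14 15 16
g(k):  0  0  0  0  0  0  0  1  1  1  1  1  1  1  2  2  0
So g(16) = 0.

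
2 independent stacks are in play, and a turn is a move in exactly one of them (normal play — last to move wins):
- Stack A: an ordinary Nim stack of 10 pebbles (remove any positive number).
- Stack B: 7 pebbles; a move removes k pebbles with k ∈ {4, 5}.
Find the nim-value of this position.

Stack A is a plain Nim stack of size 10, so its Grundy value is 10.
Build the Grundy sequence for stack B with g(k) = mex{g(k−s) : s ∈ {4, 5}, s ≤ k}:
g(0) = mex{} = 0
g(1) = mex{} = 0
g(2) = mex{} = 0
g(3) = mex{} = 0
g(4) = mex{0} = 1
g(5) = mex{0} = 1
g(6) = mex{0} = 1
g(7) = mex{0} = 1
So g(7) = 1.
The value of a disjunctive sum is the nim-sum of the parts.
Combined value = 10 ⊕ 1 = 11.

11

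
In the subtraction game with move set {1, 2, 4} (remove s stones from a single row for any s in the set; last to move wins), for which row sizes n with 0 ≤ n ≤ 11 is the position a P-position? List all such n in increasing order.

0, 3, 6, 9

Compute g(0), g(1), … for moves {1, 2, 4}:
k:     0  1  2  3  4  5  6  7  8  9 10 11
g(k):  0  1  2  0  1  2  0  1  2  0  1  2
The P-positions (g = 0) in 0..11 are 0, 3, 6, 9.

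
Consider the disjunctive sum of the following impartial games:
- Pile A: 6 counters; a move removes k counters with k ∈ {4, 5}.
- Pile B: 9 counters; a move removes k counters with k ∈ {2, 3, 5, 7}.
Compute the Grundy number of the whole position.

Grundy values for pile A (subtraction set {4, 5}):
g(0) = mex{} = 0
g(1) = mex{} = 0
g(2) = mex{} = 0
g(3) = mex{} = 0
g(4) = mex{0} = 1
g(5) = mex{0} = 1
g(6) = mex{0} = 1
So g(6) = 1.
For pile B, compute g(0), g(1), … with moves {2, 3, 5, 7}:
k:     0  1  2  3  4  5  6  7  8  9
g(k):  0  0  1  1  2  2  3  3  4  0
So g(9) = 0.
By the Sprague-Grundy theorem, the Grundy value of a sum of independent games is the XOR of the component values.
Combined value = 1 ⊕ 0 = 1.

1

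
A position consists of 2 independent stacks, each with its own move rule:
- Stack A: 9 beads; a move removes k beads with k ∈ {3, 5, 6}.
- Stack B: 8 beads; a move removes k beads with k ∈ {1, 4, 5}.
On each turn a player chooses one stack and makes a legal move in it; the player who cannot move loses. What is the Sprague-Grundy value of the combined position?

0

Build the Grundy sequence for stack A with g(k) = mex{g(k−s) : s ∈ {3, 5, 6}, s ≤ k}:
k:     0  1  2  3  4  5  6  7  8  9
g(k):  0  0  0  1  1  1  2  2  2  0
So g(9) = 0.
Grundy values for stack B (subtraction set {1, 4, 5}):
g(0) = mex{} = 0
g(1) = mex{0} = 1
g(2) = mex{1} = 0
g(3) = mex{0} = 1
g(4) = mex{0,1} = 2
g(5) = mex{0,1,2} = 3
g(6) = mex{0,1,3} = 2
g(7) = mex{0,1,2} = 3
g(8) = mex{1,2,3} = 0
So g(8) = 0.
By the Sprague-Grundy theorem, the Grundy value of a sum of independent games is the XOR of the component values.
Combined value = 0 XOR 0 = 0.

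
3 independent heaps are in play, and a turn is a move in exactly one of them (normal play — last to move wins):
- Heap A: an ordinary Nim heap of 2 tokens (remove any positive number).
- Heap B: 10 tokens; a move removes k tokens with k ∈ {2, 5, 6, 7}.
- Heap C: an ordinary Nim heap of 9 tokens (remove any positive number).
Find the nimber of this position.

8

Heap A is a plain Nim heap of size 2, so its Grundy value is 2.
For heap B, compute g(0), g(1), … with moves {2, 5, 6, 7}:
g(0) = mex{} = 0
g(1) = mex{} = 0
g(2) = mex{0} = 1
g(3) = mex{0} = 1
g(4) = mex{1} = 0
g(5) = mex{0,1} = 2
g(6) = mex{0} = 1
g(7) = mex{0,1,2} = 3
g(8) = mex{0,1} = 2
g(9) = mex{0,1,3} = 2
g(10) = mex{0,1,2} = 3
So g(10) = 3.
Heap C is a plain Nim heap of size 9, so its Grundy value is 9.
The value of a disjunctive sum is the nim-sum of the parts.
Combined value = 2 ⊕ 3 ⊕ 9 = 8.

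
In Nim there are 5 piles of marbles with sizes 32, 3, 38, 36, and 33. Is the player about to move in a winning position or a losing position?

Losing position

Bitwise XOR of the heap sizes:
  100000  (32)
  000011  (3)
  100110  (38)
  100100  (36)
  100001  (33)
  ------
  000000  (0)
The nim-sum is 0, so this is a P-position: the player to move is in a losing position under optimal play.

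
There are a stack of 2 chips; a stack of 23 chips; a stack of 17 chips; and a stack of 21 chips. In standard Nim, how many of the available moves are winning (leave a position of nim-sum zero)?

3

Nim-sum: 2 ^ 23 ^ 17 ^ 21 = 17.
The overall nim-sum is X = 17. A stack of size p has a winning move iff p XOR X < p (reduce it to p XOR X).
  2: 2 XOR 17 = 19 ≥ 2 — no move.
  23: 23 XOR 17 = 6 < 23 — winning move (to 6).
  17: 17 XOR 17 = 0 < 17 — winning move (to 0).
  21: 21 XOR 17 = 4 < 21 — winning move (to 4).
That gives 3 winning moves.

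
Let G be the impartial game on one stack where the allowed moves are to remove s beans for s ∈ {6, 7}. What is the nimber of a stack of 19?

1

Compute g(0), g(1), … for moves {6, 7}:
k:     0  1  2  3  4  5  6  7  8  9 10 11 12 13 14 15 16 17 18 19
g(k):  0  0  0  0  0  0  1  1  1  1  1  1  2  0  0  0  0  0  0  1
So g(19) = 1.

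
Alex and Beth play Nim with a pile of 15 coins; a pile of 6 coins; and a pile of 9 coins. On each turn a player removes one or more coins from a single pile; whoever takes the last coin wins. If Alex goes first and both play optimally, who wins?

Bitwise XOR of the heap sizes:
  1111  (15)
  0110  (6)
  1001  (9)
  ----
  0000  (0)
The nim-sum is 0, so this is a P-position: the player to move is in a losing position under optimal play; Alex is about to move from it and so loses — Beth wins.

Beth wins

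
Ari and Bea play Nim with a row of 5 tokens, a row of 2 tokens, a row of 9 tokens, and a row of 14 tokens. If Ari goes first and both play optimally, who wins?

Bitwise XOR of the heap sizes:
  0101  (5)
  0010  (2)
  1001  (9)
  1110  (14)
  ----
  0000  (0)
The nim-sum is 0, so this is a P-position: the player to move is in a losing position under optimal play; Ari is about to move from it and so loses — Bea wins.

Bea wins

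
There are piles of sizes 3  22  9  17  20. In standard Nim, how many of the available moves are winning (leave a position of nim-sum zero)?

Compute the nim-sum pairwise:
3 ⊕ 22 = 21
21 ⊕ 9 = 28
28 ⊕ 17 = 13
13 ⊕ 20 = 25
The overall nim-sum is X = 25. A pile of size p has a winning move iff p XOR X < p (reduce it to p XOR X).
  3: 3 XOR 25 = 26 ≥ 3 — no move.
  22: 22 XOR 25 = 15 < 22 — winning move (to 15).
  9: 9 XOR 25 = 16 ≥ 9 — no move.
  17: 17 XOR 25 = 8 < 17 — winning move (to 8).
  20: 20 XOR 25 = 13 < 20 — winning move (to 13).
That gives 3 winning moves.

3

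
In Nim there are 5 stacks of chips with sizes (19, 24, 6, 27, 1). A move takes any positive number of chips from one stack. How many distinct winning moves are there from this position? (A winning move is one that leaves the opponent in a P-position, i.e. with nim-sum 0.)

3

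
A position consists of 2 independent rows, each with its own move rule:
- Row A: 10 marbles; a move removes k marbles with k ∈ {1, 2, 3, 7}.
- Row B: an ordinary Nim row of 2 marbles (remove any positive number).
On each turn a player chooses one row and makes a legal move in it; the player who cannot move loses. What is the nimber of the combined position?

0

For row A, compute g(0), g(1), … with moves {1, 2, 3, 7}:
g(0) = mex{} = 0
g(1) = mex{0} = 1
g(2) = mex{0,1} = 2
g(3) = mex{0,1,2} = 3
g(4) = mex{1,2,3} = 0
g(5) = mex{0,2,3} = 1
g(6) = mex{0,1,3} = 2
g(7) = mex{0,1,2} = 3
g(8) = mex{1,2,3} = 0
g(9) = mex{0,2,3} = 1
g(10) = mex{0,1,3} = 2
So g(10) = 2.
Row B is a plain Nim row of size 2, so its Grundy value is 2.
The value of a disjunctive sum is the nim-sum of the parts.
Combined value = 2 XOR 2 = 0.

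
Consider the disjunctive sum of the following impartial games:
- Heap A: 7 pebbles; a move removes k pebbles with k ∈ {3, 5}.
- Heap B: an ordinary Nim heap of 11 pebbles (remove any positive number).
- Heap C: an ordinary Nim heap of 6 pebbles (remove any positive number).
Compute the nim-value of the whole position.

15

Grundy values for heap A (subtraction set {3, 5}):
k:     0  1  2  3  4  5  6  7
g(k):  0  0  0  1  1  1  2  2
So g(7) = 2.
Heap B is a plain Nim heap of size 11, so its Grundy value is 11.
Heap C is a plain Nim heap of size 6, so its Grundy value is 6.
By the Sprague-Grundy theorem, the Grundy value of a sum of independent games is the XOR of the component values.
Combined value = 2 ⊕ 11 ⊕ 6 = 15.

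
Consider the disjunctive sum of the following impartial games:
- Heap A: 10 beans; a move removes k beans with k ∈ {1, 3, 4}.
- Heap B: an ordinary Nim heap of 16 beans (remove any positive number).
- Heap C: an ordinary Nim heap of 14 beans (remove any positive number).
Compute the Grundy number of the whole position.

For heap A, compute g(0), g(1), … with moves {1, 3, 4}:
k:     0  1  2  3  4  5  6  7  8  9 10
g(k):  0  1  0  1  2  3  2  0  1  0  1
So g(10) = 1.
Heap B is a plain Nim heap of size 16, so its Grundy value is 16.
Heap C is a plain Nim heap of size 14, so its Grundy value is 14.
By the Sprague-Grundy theorem, the Grundy value of a sum of independent games is the XOR of the component values.
Combined value = 1 ⊕ 16 ⊕ 14 = 31.

31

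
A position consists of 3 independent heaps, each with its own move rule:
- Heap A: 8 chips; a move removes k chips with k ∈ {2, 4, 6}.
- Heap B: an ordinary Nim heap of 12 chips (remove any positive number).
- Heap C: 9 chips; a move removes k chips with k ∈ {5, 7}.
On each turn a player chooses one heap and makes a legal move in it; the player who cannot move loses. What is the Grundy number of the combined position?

For heap A, compute g(0), g(1), … with moves {2, 4, 6}:
k:     0  1  2  3  4  5  6  7  8
g(k):  0  0  1  1  2  2  3  3  0
So g(8) = 0.
Heap B is a plain Nim heap of size 12, so its Grundy value is 12.
For heap C, compute g(0), g(1), … with moves {5, 7}:
k:     0  1  2  3  4  5  6  7  8  9
g(k):  0  0  0  0  0  1  1  1  1  1
So g(9) = 1.
The value of a disjunctive sum is the nim-sum of the parts.
Combined value = 0 ⊕ 12 ⊕ 1 = 13.

13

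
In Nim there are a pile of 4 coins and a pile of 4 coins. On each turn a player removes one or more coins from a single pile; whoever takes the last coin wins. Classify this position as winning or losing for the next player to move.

Write each in binary and XOR column by column:
  100  (4)
  100  (4)
  ---
  000  (0)
The nim-sum is 0, so this is a P-position: the player to move is in a losing position under optimal play.

Losing position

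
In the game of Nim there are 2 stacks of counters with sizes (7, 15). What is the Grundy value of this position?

8

Compute the nim-sum pairwise:
7 ⊕ 15 = 8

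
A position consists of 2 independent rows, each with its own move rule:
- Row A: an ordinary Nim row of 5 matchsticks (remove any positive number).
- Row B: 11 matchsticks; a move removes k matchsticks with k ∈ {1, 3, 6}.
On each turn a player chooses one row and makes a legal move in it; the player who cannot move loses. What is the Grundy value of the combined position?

5

Row A is a plain Nim row of size 5, so its Grundy value is 5.
Grundy values for row B (subtraction set {1, 3, 6}):
k:     0  1  2  3  4  5  6  7  8  9 10 11
g(k):  0  1  0  1  0  1  2  3  2  0  1  0
So g(11) = 0.
By the Sprague-Grundy theorem, the Grundy value of a sum of independent games is the XOR of the component values.
Combined value = 5 ⊕ 0 = 5.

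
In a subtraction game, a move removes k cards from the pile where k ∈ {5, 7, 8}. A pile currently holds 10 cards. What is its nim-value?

Build the Grundy sequence with g(k) = mex{g(k−s) : s ∈ {5, 7, 8}, s ≤ k}:
k:     0  1  2  3  4  5  6  7  8  9 10
g(k):  0  0  0  0  0  1  1  1  1  1  2
So g(10) = 2.

2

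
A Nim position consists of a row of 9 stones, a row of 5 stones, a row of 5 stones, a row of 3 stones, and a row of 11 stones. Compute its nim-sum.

Nim-sum: 9 ^ 5 ^ 5 ^ 3 ^ 11 = 1.

1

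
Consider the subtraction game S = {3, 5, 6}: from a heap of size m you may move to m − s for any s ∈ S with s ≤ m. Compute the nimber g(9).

0

Compute g(0), g(1), … for moves {3, 5, 6}:
g(0) = mex{} = 0
g(1) = mex{} = 0
g(2) = mex{} = 0
g(3) = mex{0} = 1
g(4) = mex{0} = 1
g(5) = mex{0} = 1
g(6) = mex{0,1} = 2
g(7) = mex{0,1} = 2
g(8) = mex{0,1} = 2
g(9) = mex{1,2} = 0
So g(9) = 0.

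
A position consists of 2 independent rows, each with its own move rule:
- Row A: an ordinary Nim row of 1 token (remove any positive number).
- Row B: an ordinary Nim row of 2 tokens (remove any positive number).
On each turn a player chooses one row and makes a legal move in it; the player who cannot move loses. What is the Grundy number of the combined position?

3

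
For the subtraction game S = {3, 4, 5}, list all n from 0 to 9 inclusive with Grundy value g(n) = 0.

0, 1, 2, 8, 9

Compute g(0), g(1), … for moves {3, 4, 5}:
g(0) = mex{} = 0
g(1) = mex{} = 0
g(2) = mex{} = 0
g(3) = mex{0} = 1
g(4) = mex{0} = 1
g(5) = mex{0} = 1
g(6) = mex{0,1} = 2
g(7) = mex{0,1} = 2
g(8) = mex{1} = 0
g(9) = mex{1,2} = 0
The P-positions (g = 0) in 0..9 are 0, 1, 2, 8, 9.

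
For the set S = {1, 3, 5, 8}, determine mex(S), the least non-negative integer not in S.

0

0 is not in the set, so the mex is 0.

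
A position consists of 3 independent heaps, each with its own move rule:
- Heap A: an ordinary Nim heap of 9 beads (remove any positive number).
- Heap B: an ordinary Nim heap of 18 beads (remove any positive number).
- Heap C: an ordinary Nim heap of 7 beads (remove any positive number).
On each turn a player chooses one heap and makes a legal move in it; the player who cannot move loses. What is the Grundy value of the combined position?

Heap A is a plain Nim heap of size 9, so its Grundy value is 9.
Heap B is a plain Nim heap of size 18, so its Grundy value is 18.
Heap C is a plain Nim heap of size 7, so its Grundy value is 7.
By the Sprague-Grundy theorem, the Grundy value of a sum of independent games is the XOR of the component values.
Combined value = 9 XOR 18 XOR 7 = 28.

28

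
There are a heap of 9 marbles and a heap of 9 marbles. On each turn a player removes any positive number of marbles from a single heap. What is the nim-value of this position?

0

Bitwise XOR of the heap sizes:
  1001  (9)
  1001  (9)
  ----
  0000  (0)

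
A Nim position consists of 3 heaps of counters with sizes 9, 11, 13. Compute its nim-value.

Nim-sum: 9 XOR 11 XOR 13 = 15.

15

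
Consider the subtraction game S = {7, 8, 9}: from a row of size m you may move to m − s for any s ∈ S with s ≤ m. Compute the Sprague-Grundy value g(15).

Build the Grundy sequence with g(k) = mex{g(k−s) : s ∈ {7, 8, 9}, s ≤ k}:
k:     0  1  2  3  4  5  6  7  8  9 10 11 12 13 14 15
g(k):  0  0  0  0  0  0  0  1  1  1  1  1  1  1  2  2
So g(15) = 2.

2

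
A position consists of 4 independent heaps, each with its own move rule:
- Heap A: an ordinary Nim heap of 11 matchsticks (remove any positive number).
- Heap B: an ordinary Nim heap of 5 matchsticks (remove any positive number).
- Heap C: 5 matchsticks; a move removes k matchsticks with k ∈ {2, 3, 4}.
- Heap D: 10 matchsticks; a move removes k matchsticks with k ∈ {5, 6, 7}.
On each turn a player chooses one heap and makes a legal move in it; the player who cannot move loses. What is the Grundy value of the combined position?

14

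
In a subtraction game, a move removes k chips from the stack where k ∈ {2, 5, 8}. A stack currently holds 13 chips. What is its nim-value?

1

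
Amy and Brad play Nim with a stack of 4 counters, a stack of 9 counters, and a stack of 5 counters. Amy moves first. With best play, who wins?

Bitwise XOR of the heap sizes:
  0100  (4)
  1001  (9)
  0101  (5)
  ----
  1000  (8)
The nim-sum is 8 ≠ 0, so this is an N-position: the player to move can win; Amy has a winning move.

Amy wins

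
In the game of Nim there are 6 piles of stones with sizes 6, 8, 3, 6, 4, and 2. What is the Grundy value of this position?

13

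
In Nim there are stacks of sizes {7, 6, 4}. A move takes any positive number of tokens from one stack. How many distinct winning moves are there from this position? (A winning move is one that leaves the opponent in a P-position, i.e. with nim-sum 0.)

Nim-sum: 7 ⊕ 6 ⊕ 4 = 5.
The overall nim-sum is X = 5. A stack of size p has a winning move iff p XOR X < p (reduce it to p XOR X).
  7: 7 XOR 5 = 2 < 7 — winning move (to 2).
  6: 6 XOR 5 = 3 < 6 — winning move (to 3).
  4: 4 XOR 5 = 1 < 4 — winning move (to 1).
That gives 3 winning moves.

3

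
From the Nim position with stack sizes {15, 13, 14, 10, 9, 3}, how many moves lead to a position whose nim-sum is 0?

5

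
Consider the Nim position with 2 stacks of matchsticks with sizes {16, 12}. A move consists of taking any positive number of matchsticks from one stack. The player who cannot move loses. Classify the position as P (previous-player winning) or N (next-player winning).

Nim-sum: 16 ^ 12 = 28.
The nim-sum is 28 ≠ 0, so this is an N-position: the player to move can win.

N-position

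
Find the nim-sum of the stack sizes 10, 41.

Compute the nim-sum pairwise:
10 ^ 41 = 35

35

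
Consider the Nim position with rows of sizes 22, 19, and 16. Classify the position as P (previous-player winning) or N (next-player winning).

Nim-sum: 22 XOR 19 XOR 16 = 21.
The nim-sum is 21 ≠ 0, so this is an N-position: the player to move can win.

N-position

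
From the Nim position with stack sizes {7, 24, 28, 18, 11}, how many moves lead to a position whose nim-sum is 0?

In binary:
  00111  (7)
  11000  (24)
  11100  (28)
  10010  (18)
  01011  (11)
  -----
  11010  (26)
The overall nim-sum is X = 26. A stack of size p has a winning move iff p XOR X < p (reduce it to p XOR X).
  7: 7 XOR 26 = 29 ≥ 7 — no move.
  24: 24 XOR 26 = 2 < 24 — winning move (to 2).
  28: 28 XOR 26 = 6 < 28 — winning move (to 6).
  18: 18 XOR 26 = 8 < 18 — winning move (to 8).
  11: 11 XOR 26 = 17 ≥ 11 — no move.
That gives 3 winning moves.

3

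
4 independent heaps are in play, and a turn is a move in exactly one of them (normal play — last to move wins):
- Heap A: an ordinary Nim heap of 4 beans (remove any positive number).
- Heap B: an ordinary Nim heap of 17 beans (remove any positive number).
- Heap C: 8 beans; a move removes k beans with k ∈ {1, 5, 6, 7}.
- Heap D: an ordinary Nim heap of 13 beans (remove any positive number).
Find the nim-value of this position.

26

Heap A is a plain Nim heap of size 4, so its Grundy value is 4.
Heap B is a plain Nim heap of size 17, so its Grundy value is 17.
For heap C, compute g(0), g(1), … with moves {1, 5, 6, 7}:
k:     0  1  2  3  4  5  6  7  8
g(k):  0  1  0  1  0  1  2  3  2
So g(8) = 2.
Heap D is a plain Nim heap of size 13, so its Grundy value is 13.
The value of a disjunctive sum is the nim-sum of the parts.
Combined value = 4 XOR 17 XOR 2 XOR 13 = 26.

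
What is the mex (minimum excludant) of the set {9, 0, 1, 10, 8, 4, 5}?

2

The values 0, 1 are all present; 2 is the first non-negative integer missing from the set.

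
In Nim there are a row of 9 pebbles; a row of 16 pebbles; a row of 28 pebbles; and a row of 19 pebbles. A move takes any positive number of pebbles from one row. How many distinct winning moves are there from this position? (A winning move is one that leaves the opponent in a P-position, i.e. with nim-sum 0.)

Compute the nim-sum pairwise:
9 ^ 16 = 25
25 ^ 28 = 5
5 ^ 19 = 22
The overall nim-sum is X = 22. A row of size p has a winning move iff p XOR X < p (reduce it to p XOR X).
  9: 9 XOR 22 = 31 ≥ 9 — no move.
  16: 16 XOR 22 = 6 < 16 — winning move (to 6).
  28: 28 XOR 22 = 10 < 28 — winning move (to 10).
  19: 19 XOR 22 = 5 < 19 — winning move (to 5).
That gives 3 winning moves.

3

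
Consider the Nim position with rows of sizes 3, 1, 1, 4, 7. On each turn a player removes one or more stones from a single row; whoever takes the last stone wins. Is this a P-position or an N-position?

Nim-sum: 3 XOR 1 XOR 1 XOR 4 XOR 7 = 0.
The nim-sum is 0, so this is a P-position: the player to move is in a losing position under optimal play.

P-position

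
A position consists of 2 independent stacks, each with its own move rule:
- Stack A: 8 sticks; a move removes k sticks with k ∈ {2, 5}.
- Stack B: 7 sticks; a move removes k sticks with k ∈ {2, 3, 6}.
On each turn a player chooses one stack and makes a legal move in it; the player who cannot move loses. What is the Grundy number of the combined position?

1

Grundy values for stack A (subtraction set {2, 5}):
g(0) = mex{} = 0
g(1) = mex{} = 0
g(2) = mex{0} = 1
g(3) = mex{0} = 1
g(4) = mex{1} = 0
g(5) = mex{0,1} = 2
g(6) = mex{0} = 1
g(7) = mex{1,2} = 0
g(8) = mex{1} = 0
So g(8) = 0.
Grundy values for stack B (subtraction set {2, 3, 6}):
g(0) = mex{} = 0
g(1) = mex{} = 0
g(2) = mex{0} = 1
g(3) = mex{0} = 1
g(4) = mex{0,1} = 2
g(5) = mex{1} = 0
g(6) = mex{0,1,2} = 3
g(7) = mex{0,2} = 1
So g(7) = 1.
The value of a disjunctive sum is the nim-sum of the parts.
Combined value = 0 ⊕ 1 = 1.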